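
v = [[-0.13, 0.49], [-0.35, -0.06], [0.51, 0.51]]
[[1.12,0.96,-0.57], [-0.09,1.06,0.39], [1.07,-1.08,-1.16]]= v@[[-0.14, -3.21, -0.89], [2.24, 1.1, -1.39]]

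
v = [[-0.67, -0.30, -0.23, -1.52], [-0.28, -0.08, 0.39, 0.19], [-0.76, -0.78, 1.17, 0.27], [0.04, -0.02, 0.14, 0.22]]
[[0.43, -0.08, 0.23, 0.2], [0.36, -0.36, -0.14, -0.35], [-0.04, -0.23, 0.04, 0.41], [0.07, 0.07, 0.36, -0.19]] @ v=[[-0.43,-0.31,0.17,-0.56], [-0.05,0.04,-0.44,-0.73], [0.08,-0.01,0.02,0.12], [-0.35,-0.3,0.41,-0.04]]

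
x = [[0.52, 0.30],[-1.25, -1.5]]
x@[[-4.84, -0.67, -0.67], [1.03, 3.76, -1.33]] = [[-2.21, 0.78, -0.75], [4.5, -4.8, 2.83]]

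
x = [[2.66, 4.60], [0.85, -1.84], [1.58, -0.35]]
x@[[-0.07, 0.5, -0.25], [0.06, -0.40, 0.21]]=[[0.09, -0.51, 0.3], [-0.17, 1.16, -0.60], [-0.13, 0.93, -0.47]]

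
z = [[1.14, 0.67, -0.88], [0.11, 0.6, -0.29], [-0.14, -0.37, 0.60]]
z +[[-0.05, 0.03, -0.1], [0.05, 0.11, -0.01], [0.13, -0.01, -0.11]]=[[1.09,0.70,-0.98], [0.16,0.71,-0.30], [-0.01,-0.38,0.49]]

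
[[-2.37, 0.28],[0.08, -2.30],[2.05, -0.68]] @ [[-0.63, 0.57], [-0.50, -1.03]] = [[1.35, -1.64], [1.1, 2.41], [-0.95, 1.87]]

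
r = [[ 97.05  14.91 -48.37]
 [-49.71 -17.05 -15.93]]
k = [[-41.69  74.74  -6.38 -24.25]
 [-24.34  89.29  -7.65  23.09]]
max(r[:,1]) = 14.91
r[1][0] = -49.71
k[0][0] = -41.69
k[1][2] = -7.65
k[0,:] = [-41.69, 74.74, -6.38, -24.25]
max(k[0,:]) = 74.74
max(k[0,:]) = 74.74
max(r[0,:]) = 97.05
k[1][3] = 23.09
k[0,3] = -24.25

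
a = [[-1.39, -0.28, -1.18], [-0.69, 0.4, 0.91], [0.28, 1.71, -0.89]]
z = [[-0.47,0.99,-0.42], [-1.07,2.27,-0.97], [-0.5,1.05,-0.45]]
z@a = [[-0.15, -0.19, 1.83],[-0.35, -0.45, 4.19],[-0.16, -0.21, 1.95]]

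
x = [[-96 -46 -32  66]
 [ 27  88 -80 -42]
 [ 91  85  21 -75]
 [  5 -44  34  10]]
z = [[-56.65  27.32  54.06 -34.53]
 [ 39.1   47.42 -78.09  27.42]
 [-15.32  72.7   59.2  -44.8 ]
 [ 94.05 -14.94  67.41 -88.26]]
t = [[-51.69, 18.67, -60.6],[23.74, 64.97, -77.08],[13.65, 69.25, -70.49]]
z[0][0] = -56.65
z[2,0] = -15.32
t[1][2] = -77.08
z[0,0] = -56.65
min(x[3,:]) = -44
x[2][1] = 85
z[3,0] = 94.05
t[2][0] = 13.65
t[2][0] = 13.65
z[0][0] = -56.65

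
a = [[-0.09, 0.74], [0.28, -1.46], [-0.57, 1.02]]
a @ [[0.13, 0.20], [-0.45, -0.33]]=[[-0.34, -0.26], [0.69, 0.54], [-0.53, -0.45]]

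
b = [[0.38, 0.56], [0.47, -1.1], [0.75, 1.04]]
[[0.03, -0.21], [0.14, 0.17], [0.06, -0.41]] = b@ [[0.16,-0.21], [-0.06,-0.24]]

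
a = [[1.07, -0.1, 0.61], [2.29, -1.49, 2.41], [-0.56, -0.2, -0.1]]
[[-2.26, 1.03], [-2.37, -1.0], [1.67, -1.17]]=a @[[-2.03, 1.33], [-2.4, 2.28], [-0.54, -0.27]]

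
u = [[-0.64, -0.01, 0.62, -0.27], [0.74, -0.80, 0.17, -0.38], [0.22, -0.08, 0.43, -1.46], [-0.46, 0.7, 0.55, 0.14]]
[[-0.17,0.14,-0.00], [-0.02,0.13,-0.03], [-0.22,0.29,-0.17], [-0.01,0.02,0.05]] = u@[[0.16, -0.01, 0.01], [0.09, -0.07, -0.01], [-0.04, 0.15, 0.07], [0.16, -0.15, 0.14]]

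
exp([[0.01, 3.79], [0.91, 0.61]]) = [[3.88, 8.80],[2.11, 5.27]]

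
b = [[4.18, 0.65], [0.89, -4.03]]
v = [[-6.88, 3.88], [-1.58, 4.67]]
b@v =[[-29.79, 19.25], [0.24, -15.37]]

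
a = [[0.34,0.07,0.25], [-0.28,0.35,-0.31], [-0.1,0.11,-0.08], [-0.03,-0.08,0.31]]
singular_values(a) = [0.69, 0.3, 0.23]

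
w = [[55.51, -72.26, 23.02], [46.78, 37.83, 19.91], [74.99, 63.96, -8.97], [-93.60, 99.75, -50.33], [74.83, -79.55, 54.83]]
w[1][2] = 19.91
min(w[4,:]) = -79.55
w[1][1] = 37.83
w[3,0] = -93.6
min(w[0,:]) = -72.26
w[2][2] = -8.97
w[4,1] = -79.55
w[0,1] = -72.26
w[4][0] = 74.83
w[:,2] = [23.02, 19.91, -8.97, -50.33, 54.83]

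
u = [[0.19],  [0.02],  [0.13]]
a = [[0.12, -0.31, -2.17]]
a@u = [[-0.27]]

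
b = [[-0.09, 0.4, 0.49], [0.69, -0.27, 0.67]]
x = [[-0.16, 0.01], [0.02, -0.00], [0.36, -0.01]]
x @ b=[[0.02, -0.07, -0.07],[-0.0, 0.01, 0.01],[-0.04, 0.15, 0.17]]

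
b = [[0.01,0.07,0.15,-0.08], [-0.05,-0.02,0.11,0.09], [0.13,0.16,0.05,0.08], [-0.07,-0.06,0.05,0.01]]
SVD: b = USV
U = [[-0.42,-0.61,0.66,-0.07], [-0.08,-0.61,-0.66,-0.42], [-0.87,0.24,-0.30,0.30], [0.23,-0.44,-0.17,0.85]]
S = [0.25, 0.19, 0.14, 0.0]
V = [[-0.52, -0.73, -0.42, -0.16], [0.45, 0.18, -0.88, 0.04], [0.08, 0.15, 0.02, -0.99], [-0.72, 0.65, -0.24, 0.03]]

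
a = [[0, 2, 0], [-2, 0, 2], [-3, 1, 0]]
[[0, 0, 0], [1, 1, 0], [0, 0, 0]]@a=[[0, 0, 0], [-2, 2, 2], [0, 0, 0]]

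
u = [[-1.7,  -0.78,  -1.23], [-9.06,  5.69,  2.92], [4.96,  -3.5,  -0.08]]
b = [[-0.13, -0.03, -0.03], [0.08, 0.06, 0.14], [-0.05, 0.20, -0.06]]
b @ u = [[0.34, 0.04, 0.07],[0.01, -0.21, 0.07],[-2.02, 1.39, 0.65]]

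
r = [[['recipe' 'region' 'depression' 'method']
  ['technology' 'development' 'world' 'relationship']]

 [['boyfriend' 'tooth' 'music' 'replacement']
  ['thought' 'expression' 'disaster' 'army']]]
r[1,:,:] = [['boyfriend', 'tooth', 'music', 'replacement'], ['thought', 'expression', 'disaster', 'army']]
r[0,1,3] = 'relationship'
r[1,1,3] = 'army'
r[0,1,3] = 'relationship'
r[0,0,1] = 'region'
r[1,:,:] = [['boyfriend', 'tooth', 'music', 'replacement'], ['thought', 'expression', 'disaster', 'army']]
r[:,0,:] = [['recipe', 'region', 'depression', 'method'], ['boyfriend', 'tooth', 'music', 'replacement']]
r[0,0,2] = 'depression'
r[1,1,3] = 'army'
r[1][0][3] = 'replacement'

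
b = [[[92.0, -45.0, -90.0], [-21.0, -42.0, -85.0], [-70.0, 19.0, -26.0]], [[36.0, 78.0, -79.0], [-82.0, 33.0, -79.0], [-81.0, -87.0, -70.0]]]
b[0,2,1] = 19.0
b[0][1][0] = -21.0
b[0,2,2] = -26.0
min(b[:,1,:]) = -85.0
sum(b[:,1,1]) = -9.0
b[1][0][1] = 78.0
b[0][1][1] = -42.0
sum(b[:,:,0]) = -126.0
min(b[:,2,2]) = -70.0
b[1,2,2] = -70.0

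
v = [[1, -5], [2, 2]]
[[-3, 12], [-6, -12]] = v @[[-3, -3], [0, -3]]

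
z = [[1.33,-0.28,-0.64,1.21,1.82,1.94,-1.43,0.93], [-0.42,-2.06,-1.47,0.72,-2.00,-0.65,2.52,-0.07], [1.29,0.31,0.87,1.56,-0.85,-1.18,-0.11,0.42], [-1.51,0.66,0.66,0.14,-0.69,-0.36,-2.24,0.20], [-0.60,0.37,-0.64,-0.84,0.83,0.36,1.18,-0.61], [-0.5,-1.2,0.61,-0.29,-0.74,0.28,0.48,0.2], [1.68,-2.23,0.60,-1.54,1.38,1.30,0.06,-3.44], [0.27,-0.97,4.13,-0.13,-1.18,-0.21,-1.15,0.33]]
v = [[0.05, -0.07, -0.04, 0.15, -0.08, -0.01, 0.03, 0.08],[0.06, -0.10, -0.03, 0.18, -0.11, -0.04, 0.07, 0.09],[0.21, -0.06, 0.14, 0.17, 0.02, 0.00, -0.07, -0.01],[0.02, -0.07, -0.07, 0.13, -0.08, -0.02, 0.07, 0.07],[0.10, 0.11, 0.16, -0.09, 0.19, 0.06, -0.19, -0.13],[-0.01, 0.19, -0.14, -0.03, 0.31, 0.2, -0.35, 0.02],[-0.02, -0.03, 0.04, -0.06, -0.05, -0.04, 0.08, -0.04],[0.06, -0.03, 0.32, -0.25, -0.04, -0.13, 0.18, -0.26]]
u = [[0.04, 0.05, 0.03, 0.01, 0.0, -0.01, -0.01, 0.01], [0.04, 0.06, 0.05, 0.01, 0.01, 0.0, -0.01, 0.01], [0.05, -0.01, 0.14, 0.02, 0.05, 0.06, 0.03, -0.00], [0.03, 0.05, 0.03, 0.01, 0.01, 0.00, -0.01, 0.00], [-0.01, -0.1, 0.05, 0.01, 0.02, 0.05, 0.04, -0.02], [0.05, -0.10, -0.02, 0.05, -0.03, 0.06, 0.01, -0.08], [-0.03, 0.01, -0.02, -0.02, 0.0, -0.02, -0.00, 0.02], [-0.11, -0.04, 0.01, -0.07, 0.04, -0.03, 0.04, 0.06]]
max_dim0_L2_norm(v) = 0.46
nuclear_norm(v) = 1.78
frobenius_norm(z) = 10.09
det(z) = -0.65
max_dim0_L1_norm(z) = 9.62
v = u @ z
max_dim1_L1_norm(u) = 0.4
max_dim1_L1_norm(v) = 1.27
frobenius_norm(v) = 1.02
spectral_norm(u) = 0.22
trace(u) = 0.39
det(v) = -0.00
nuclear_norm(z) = 23.48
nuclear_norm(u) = 0.63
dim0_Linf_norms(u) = [0.11, 0.1, 0.14, 0.07, 0.05, 0.06, 0.04, 0.08]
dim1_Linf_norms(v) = [0.15, 0.18, 0.21, 0.13, 0.19, 0.35, 0.08, 0.32]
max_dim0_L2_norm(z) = 4.69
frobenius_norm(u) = 0.35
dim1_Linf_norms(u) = [0.05, 0.06, 0.14, 0.05, 0.1, 0.1, 0.03, 0.11]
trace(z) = 1.78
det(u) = 0.00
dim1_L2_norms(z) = [3.7, 4.23, 2.69, 2.97, 2.05, 1.74, 5.09, 4.58]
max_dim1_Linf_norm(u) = 0.14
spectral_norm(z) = 5.56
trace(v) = 0.43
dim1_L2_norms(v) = [0.21, 0.27, 0.32, 0.21, 0.39, 0.56, 0.14, 0.54]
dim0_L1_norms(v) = [0.53, 0.66, 0.94, 1.06, 0.88, 0.5, 1.04, 0.7]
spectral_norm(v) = 0.71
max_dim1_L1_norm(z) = 12.23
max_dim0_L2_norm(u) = 0.17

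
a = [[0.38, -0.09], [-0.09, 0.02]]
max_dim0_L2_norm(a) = 0.39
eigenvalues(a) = [0.4, -0.0]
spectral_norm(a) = 0.40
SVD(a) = [[-0.97, 0.23], [0.23, 0.97]] @ diag([0.4012461179749811, 0.0012461179749810665]) @ [[-0.97, 0.23], [-0.23, -0.97]]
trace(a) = 0.40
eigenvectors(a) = [[0.97, 0.23],[-0.23, 0.97]]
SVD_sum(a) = [[0.38, -0.09], [-0.09, 0.02]] + [[-0.00,-0.0], [-0.0,-0.00]]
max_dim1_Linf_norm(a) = 0.38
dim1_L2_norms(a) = [0.39, 0.09]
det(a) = -0.00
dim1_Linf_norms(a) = [0.38, 0.09]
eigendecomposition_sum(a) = [[0.38, -0.09], [-0.09, 0.02]] + [[-0.00,  -0.00], [-0.0,  -0.0]]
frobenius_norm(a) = 0.40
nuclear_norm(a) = 0.40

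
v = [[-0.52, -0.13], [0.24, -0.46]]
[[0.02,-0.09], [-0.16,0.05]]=v @ [[-0.11, 0.17], [0.28, -0.01]]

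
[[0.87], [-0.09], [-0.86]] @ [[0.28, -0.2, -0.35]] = [[0.24, -0.17, -0.3], [-0.03, 0.02, 0.03], [-0.24, 0.17, 0.3]]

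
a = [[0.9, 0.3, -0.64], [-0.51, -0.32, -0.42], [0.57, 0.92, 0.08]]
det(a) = 0.45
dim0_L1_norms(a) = [1.98, 1.54, 1.14]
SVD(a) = [[-0.65, 0.74, 0.18], [0.36, 0.51, -0.78], [-0.67, -0.44, -0.59]] @ diag([1.4915243348940788, 0.8158366211566903, 0.36873536038520927]) @ [[-0.77, -0.62, 0.14], [0.18, -0.43, -0.88], [0.61, -0.66, 0.45]]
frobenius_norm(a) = 1.74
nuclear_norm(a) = 2.68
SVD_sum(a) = [[0.75, 0.60, -0.14],[-0.41, -0.33, 0.08],[0.77, 0.62, -0.14]] + [[0.11, -0.26, -0.53], [0.08, -0.18, -0.37], [-0.07, 0.16, 0.32]] + [[0.04, -0.04, 0.03], [-0.18, 0.19, -0.13], [-0.13, 0.14, -0.10]]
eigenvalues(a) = [(0.67+0j), (-0.01+0.82j), (-0.01-0.82j)]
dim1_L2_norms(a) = [1.14, 0.73, 1.09]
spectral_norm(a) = 1.49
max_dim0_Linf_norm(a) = 0.92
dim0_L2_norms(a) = [1.18, 1.02, 0.77]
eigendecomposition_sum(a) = [[(0.58+0j), -0.25+0.00j, -0.45-0.00j],[-0.32-0.00j, 0.14-0.00j, (0.25+0j)],[(0.06+0j), (-0.02+0j), (-0.04-0j)]] + [[(0.16+0.06j), 0.27+0.15j, (-0.09+0.28j)], [(-0.09+0.2j), -0.23+0.32j, -0.34-0.16j], [(0.26-0.03j), 0.47+0.02j, (0.06+0.44j)]] + [[0.16-0.06j,0.27-0.15j,-0.09-0.28j], [(-0.09-0.2j),(-0.23-0.32j),-0.34+0.16j], [0.26+0.03j,0.47-0.02j,(0.06-0.44j)]]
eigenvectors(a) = [[0.87+0.00j,0.40+0.20j,0.40-0.20j], [-0.48+0.00j,(-0.31+0.48j),(-0.31-0.48j)], [0.09+0.00j,0.68+0.00j,(0.68-0j)]]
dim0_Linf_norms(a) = [0.9, 0.92, 0.64]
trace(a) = 0.66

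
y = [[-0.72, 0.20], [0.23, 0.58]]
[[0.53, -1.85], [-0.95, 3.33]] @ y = [[-0.81, -0.97], [1.45, 1.74]]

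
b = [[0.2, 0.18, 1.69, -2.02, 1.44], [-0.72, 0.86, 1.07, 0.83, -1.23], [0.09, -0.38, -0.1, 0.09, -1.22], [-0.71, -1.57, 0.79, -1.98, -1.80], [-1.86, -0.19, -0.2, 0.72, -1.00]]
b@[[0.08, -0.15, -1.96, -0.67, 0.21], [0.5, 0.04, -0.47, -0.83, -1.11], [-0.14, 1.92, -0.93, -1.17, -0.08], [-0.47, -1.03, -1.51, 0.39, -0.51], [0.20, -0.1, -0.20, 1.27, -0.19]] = [[1.11, 5.16, 0.71, -1.22, 0.46], [-0.41, 1.46, -1.0, -2.72, -1.38], [-0.46, -0.19, 0.20, -1.14, 0.63], [-0.38, 3.78, 4.74, -2.2, 2.88], [-0.75, -0.75, 3.03, 0.65, -0.34]]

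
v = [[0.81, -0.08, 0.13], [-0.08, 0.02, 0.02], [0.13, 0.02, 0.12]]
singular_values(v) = [0.84, 0.11, 0.0]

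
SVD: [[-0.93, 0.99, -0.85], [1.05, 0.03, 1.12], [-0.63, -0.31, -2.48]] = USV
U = [[-0.38, 0.85, -0.37], [0.47, -0.17, -0.87], [-0.8, -0.51, -0.33]]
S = [3.13, 1.23, 0.49]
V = [[0.43, -0.04, 0.9], [-0.52, 0.80, 0.28], [-0.74, -0.59, 0.33]]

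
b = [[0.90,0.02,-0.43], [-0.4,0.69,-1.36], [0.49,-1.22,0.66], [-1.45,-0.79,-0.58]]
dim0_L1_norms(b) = [3.24, 2.72, 3.03]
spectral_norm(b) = 2.15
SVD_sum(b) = [[0.16, -0.09, 0.18], [-0.9, 0.51, -1.01], [0.74, -0.42, 0.84], [-0.64, 0.36, -0.72]] + [[0.45,0.50,-0.14],[0.34,0.38,-0.11],[-0.46,-0.52,0.15],[-0.91,-1.02,0.29]] + [[0.30, -0.39, -0.46], [0.15, -0.21, -0.24], [0.21, -0.28, -0.33], [0.10, -0.13, -0.15]]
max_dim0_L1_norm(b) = 3.24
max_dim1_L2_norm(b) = 1.75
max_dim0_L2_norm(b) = 1.82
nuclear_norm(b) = 4.87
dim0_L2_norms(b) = [1.82, 1.61, 1.68]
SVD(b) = [[-0.12,-0.38,-0.73], [0.67,-0.29,-0.38], [-0.56,0.40,-0.51], [0.48,0.78,-0.24]] @ diag([2.1530043220821526, 1.7931950214271408, 0.9258099179769503]) @ [[-0.62, 0.35, -0.7],[-0.65, -0.73, 0.21],[-0.44, 0.58, 0.68]]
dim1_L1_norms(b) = [1.35, 2.45, 2.37, 2.82]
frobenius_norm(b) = 2.95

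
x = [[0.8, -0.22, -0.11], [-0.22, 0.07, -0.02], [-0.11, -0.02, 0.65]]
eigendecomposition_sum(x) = [[0.00, 0.00, 0.0], [0.0, 0.00, 0.0], [0.0, 0.00, 0.0]] + [[0.73,-0.19,-0.3],[-0.19,0.05,0.08],[-0.30,0.08,0.13]] + [[0.07,-0.04,0.19], [-0.04,0.02,-0.10], [0.19,-0.10,0.52]]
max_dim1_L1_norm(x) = 1.13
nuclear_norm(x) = 1.52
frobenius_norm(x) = 1.09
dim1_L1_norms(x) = [1.13, 0.31, 0.78]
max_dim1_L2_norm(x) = 0.84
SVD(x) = [[-0.9, 0.34, 0.28],[0.23, -0.17, 0.96],[0.37, 0.92, 0.08]] @ diag([0.9018111676026547, 0.6131157162228162, 0.005073116174529503]) @ [[-0.90,  0.23,  0.37], [0.34,  -0.17,  0.92], [0.28,  0.96,  0.08]]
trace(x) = 1.52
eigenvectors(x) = [[0.28, 0.9, 0.34], [0.96, -0.23, -0.17], [0.08, -0.37, 0.92]]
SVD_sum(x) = [[0.73, -0.19, -0.3], [-0.19, 0.05, 0.08], [-0.30, 0.08, 0.13]] + [[0.07, -0.04, 0.19], [-0.04, 0.02, -0.1], [0.19, -0.1, 0.52]] + [[0.00, 0.0, 0.00], [0.0, 0.0, 0.0], [0.00, 0.0, 0.00]]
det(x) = 0.00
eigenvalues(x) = [0.01, 0.9, 0.61]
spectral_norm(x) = 0.90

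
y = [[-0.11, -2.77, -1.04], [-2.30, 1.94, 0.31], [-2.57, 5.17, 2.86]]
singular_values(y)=[7.45, 1.88, 0.66]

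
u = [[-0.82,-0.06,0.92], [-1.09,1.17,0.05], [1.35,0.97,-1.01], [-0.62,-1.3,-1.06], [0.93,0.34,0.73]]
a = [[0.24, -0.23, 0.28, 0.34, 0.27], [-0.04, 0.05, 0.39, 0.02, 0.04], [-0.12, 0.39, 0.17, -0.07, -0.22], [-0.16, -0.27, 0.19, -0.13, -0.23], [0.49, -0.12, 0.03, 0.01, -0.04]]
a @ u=[[0.47, -0.36, -0.24], [0.53, 0.43, -0.42], [-0.26, 0.64, -0.35], [0.55, -0.03, -0.38], [-0.27, -0.17, 0.37]]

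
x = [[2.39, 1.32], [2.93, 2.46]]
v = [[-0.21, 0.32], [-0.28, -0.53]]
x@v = [[-0.87, 0.07], [-1.3, -0.37]]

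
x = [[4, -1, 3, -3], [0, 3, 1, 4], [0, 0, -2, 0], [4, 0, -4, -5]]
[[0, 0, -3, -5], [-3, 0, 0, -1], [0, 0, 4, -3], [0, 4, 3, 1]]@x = [[-20, 0, 26, 25], [-16, 3, -5, 14], [-12, 0, 4, 15], [4, 12, -6, 11]]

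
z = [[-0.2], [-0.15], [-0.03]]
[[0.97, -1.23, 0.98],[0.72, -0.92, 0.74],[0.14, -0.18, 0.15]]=z@ [[-4.83, 6.13, -4.92]]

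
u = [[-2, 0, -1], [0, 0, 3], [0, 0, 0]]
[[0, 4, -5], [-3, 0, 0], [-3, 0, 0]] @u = [[0, 0, 12], [6, 0, 3], [6, 0, 3]]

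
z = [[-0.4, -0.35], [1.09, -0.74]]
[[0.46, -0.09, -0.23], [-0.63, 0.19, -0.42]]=z@[[-0.83,  0.2,  0.04],  [-0.37,  0.04,  0.62]]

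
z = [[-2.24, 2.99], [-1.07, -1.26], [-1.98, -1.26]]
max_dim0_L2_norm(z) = 3.48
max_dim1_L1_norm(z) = 5.23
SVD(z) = [[0.99, 0.04], [-0.11, 0.56], [0.03, 0.83]] @ diag([3.758880564898366, 2.8406015029970924]) @ [[-0.58, 0.82],[-0.82, -0.58]]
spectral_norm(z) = 3.76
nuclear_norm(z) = 6.60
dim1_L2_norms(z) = [3.74, 1.65, 2.35]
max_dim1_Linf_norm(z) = 2.99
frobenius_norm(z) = 4.71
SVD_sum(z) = [[-2.15, 3.05], [0.24, -0.34], [-0.06, 0.09]] + [[-0.09, -0.06],[-1.31, -0.92],[-1.92, -1.35]]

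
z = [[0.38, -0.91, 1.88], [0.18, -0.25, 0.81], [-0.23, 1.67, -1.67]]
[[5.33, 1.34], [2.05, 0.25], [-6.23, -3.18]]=z @ [[1.02,  -0.48],[-1.86,  -2.25],[1.73,  -0.28]]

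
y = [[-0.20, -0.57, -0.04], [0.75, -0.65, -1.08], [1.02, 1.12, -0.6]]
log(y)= [[(-3.7+2.17j), 0.31-0.52j, (-1.88+0.8j)],[3.18-0.89j, 0.04+0.21j, -0.92-0.33j],[(-3.05+2.04j), (2.85-0.49j), -1.10+0.75j]]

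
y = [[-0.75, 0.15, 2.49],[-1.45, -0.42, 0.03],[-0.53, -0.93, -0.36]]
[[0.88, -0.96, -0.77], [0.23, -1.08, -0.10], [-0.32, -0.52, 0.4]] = y@[[-0.27, 0.67, 0.20], [0.4, 0.25, -0.46], [0.25, -0.2, -0.22]]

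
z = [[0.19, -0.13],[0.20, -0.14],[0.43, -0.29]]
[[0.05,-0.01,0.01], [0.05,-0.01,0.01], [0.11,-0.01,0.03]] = z @ [[0.08, 0.15, 0.22], [-0.27, 0.26, 0.23]]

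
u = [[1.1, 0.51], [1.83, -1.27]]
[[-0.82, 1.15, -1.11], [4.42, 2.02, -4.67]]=u @ [[0.52, 1.07, -1.63], [-2.73, -0.05, 1.33]]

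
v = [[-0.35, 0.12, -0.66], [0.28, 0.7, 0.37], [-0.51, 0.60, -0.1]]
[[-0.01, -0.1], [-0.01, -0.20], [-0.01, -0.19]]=v @ [[-0.00, -0.04],[-0.02, -0.33],[0.01, 0.12]]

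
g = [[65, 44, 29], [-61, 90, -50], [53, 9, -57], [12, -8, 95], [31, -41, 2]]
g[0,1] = 44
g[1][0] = -61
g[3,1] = -8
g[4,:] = [31, -41, 2]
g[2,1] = 9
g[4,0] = 31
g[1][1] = 90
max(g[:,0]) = 65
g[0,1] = 44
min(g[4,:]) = -41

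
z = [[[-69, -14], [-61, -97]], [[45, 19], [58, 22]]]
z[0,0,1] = -14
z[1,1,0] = 58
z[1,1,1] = 22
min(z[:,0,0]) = -69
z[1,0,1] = 19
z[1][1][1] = 22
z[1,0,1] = 19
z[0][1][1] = -97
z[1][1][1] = 22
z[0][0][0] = -69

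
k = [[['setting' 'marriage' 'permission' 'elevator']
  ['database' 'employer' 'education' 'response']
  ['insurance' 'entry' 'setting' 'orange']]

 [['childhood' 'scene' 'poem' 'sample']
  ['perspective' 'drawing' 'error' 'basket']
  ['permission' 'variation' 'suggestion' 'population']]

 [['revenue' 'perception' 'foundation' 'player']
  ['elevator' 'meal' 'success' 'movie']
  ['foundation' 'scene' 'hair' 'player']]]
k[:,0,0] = ['setting', 'childhood', 'revenue']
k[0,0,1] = 'marriage'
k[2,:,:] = [['revenue', 'perception', 'foundation', 'player'], ['elevator', 'meal', 'success', 'movie'], ['foundation', 'scene', 'hair', 'player']]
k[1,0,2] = 'poem'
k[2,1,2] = 'success'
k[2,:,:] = [['revenue', 'perception', 'foundation', 'player'], ['elevator', 'meal', 'success', 'movie'], ['foundation', 'scene', 'hair', 'player']]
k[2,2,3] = 'player'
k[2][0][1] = 'perception'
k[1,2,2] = 'suggestion'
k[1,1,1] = 'drawing'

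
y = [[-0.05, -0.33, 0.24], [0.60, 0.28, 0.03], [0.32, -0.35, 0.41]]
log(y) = [[(-5.01+1.86j),  -2.17+0.76j,  2.63-1.14j], [(7.75-3.49j),  (1.71-1.43j),  (-3.79+2.15j)], [8.74-4.42j,  (2.42-1.81j),  (-5.45+2.72j)]]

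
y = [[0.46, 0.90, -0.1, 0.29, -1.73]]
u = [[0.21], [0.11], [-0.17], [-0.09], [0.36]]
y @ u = [[-0.44]]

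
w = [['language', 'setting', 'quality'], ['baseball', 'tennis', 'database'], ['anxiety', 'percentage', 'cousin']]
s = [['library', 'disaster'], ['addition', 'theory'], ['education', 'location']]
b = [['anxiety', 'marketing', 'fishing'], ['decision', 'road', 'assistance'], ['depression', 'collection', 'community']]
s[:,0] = ['library', 'addition', 'education']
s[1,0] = 'addition'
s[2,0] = 'education'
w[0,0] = 'language'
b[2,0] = 'depression'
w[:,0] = ['language', 'baseball', 'anxiety']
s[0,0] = 'library'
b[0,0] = 'anxiety'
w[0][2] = 'quality'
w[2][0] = 'anxiety'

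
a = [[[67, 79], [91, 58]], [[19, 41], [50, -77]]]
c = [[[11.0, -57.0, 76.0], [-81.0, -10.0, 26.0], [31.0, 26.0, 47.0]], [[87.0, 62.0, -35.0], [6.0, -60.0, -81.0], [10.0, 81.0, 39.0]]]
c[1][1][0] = 6.0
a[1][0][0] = 19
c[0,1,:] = [-81.0, -10.0, 26.0]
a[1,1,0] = 50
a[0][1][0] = 91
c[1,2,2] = 39.0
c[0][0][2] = 76.0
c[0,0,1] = -57.0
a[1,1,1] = -77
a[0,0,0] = 67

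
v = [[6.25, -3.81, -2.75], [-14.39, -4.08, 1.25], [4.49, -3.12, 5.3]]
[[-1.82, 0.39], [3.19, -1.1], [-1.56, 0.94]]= v@[[-0.25, 0.09], [0.09, -0.02], [-0.03, 0.09]]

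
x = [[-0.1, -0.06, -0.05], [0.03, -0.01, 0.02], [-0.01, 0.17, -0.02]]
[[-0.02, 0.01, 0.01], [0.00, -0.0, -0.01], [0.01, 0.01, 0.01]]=x @ [[0.09, -0.14, -0.09], [0.08, 0.05, 0.02], [0.04, 0.09, -0.13]]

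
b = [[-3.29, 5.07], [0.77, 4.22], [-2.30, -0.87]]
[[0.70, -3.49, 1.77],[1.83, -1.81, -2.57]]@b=[[-9.06,-12.72], [-1.50,3.88]]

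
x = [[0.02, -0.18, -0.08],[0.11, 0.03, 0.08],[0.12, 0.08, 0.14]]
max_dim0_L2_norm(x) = 0.2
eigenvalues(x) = [(0.08+0.14j), (0.08-0.14j), (0.02+0j)]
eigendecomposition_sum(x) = [[0.01+0.11j, (-0.1-0j), -0.03+0.08j], [(0.06-0.02j), 0.01+0.05j, 0.04+0.01j], [(0.06-0.07j), 0.05+0.06j, (0.06-0.02j)]] + [[0.01-0.11j, -0.10+0.00j, -0.03-0.08j], [0.06+0.02j, 0.01-0.05j, (0.04-0.01j)], [0.06+0.07j, (0.05-0.06j), 0.06+0.02j]] + [[-0.00-0.00j,  (0.01-0j),  (-0.01-0j)], [(-0-0j),  (0.01-0j),  -0.01-0.00j], [(0.01+0j),  (-0.02+0j),  0.02+0.00j]]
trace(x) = 0.19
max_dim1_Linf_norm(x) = 0.18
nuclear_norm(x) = 0.44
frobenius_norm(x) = 0.31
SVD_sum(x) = [[-0.07,-0.1,-0.1], [0.05,0.07,0.08], [0.08,0.12,0.13]] + [[0.09, -0.08, 0.02], [0.05, -0.05, 0.01], [0.04, -0.04, 0.01]] + [[-0.0, -0.0, 0.00], [0.01, 0.0, -0.01], [-0.00, -0.0, 0.01]]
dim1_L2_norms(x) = [0.2, 0.14, 0.2]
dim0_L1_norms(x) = [0.25, 0.29, 0.3]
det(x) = 0.00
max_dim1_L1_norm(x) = 0.34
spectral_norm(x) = 0.27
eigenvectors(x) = [[-0.73+0.00j,-0.73-0.00j,(-0.54+0j)],[0.09+0.38j,0.09-0.38j,-0.34+0.00j],[(0.38+0.42j),(0.38-0.42j),0.77+0.00j]]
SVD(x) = [[0.56,  0.81,  0.18], [-0.43,  0.47,  -0.77], [-0.70,  0.36,  0.61]] @ diag([0.2747547084505172, 0.1526960483649642, 0.013920021479716745]) @ [[-0.44, -0.62, -0.65], [0.73, -0.67, 0.15], [-0.53, -0.4, 0.75]]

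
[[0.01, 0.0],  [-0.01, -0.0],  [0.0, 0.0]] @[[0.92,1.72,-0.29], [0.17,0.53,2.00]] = [[0.01, 0.02, -0.00], [-0.01, -0.02, 0.00], [0.00, 0.0, 0.0]]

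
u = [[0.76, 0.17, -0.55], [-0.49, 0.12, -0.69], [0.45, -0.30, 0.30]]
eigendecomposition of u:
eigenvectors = [[(0.64+0j), (0.64-0j), 0.08+0.00j], [-0.02+0.59j, -0.02-0.59j, (0.9+0j)], [0.05-0.49j, 0.05+0.49j, 0.43+0.00j]]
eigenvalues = [(0.71+0.57j), (0.71-0.57j), (-0.25+0j)]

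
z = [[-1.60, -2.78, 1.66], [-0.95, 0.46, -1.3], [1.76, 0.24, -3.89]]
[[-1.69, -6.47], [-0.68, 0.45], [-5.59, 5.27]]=z @ [[-0.37, 1.15],[1.64, 1.21],[1.37, -0.76]]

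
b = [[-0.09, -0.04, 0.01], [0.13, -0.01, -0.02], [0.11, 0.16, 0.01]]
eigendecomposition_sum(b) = [[-0.05+0.00j, (-0.02-0.02j), -0j], [0.07+0.06j, -0.00+0.06j, -0.01-0.00j], [0.04-0.11j, 0.07-0.02j, 0.01j]] + [[-0.05-0.00j,-0.02+0.02j,0j], [0.07-0.06j,-0.00-0.06j,-0.01+0.00j], [0.04+0.11j,(0.07+0.02j),0.00-0.01j]] + [[-0j, -0j, 0j], [(-0+0j), -0.00+0.00j, -0.00-0.00j], [0.02-0.00j, (0.01-0j), (0.01+0j)]]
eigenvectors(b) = [[-0.14-0.27j,-0.14+0.27j,0.14+0.00j], [(-0.18+0.55j),-0.18-0.55j,(-0.1+0j)], [0.76+0.00j,0.76-0.00j,0.99+0.00j]]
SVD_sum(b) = [[-0.08, -0.06, 0.00], [0.08, 0.06, -0.00], [0.15, 0.11, -0.0]] + [[-0.02, 0.02, 0.01], [0.05, -0.07, -0.02], [-0.04, 0.05, 0.01]] + [[0.00,  -0.00,  0.0],[0.0,  -0.00,  0.00],[0.00,  -0.0,  0.0]]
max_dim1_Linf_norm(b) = 0.16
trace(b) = -0.09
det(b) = 0.00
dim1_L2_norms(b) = [0.1, 0.13, 0.19]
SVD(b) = [[-0.42, 0.23, 0.88], [0.42, -0.81, 0.41], [0.81, 0.54, 0.24]] @ diag([0.22959667576341578, 0.11079474787324044, 0.003144888248252838]) @ [[0.79, 0.62, -0.02], [-0.6, 0.77, 0.22], [0.15, -0.16, 0.98]]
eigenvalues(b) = [(-0.05+0.08j), (-0.05-0.08j), (0.01+0j)]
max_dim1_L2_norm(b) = 0.19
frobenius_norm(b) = 0.25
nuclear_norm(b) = 0.34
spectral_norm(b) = 0.23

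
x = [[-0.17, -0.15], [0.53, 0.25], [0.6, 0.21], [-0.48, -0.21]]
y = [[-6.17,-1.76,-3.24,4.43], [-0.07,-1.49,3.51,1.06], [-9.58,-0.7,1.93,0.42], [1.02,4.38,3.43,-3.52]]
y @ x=[[-3.95, -1.13], [0.82, 0.15], [2.21, 1.58], [5.9, 2.40]]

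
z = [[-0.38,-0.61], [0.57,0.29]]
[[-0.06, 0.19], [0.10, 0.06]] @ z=[[0.13, 0.09], [-0.0, -0.04]]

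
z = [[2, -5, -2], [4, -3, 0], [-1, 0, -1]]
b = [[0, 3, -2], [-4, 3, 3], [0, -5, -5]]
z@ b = [[20, 1, -9], [12, 3, -17], [0, 2, 7]]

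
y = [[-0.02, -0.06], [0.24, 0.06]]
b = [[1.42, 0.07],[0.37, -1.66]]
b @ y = [[-0.01, -0.08], [-0.41, -0.12]]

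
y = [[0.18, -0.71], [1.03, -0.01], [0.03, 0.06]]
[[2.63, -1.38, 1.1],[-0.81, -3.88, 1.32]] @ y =[[-0.91, -1.79],[-4.1, 0.69]]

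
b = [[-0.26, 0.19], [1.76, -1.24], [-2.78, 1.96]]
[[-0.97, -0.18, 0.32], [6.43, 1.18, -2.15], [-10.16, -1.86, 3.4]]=b @ [[1.75, 0.45, -0.92], [-2.70, -0.31, 0.43]]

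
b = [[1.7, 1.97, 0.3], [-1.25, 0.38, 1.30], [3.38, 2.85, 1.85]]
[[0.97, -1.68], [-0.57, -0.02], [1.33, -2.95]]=b@[[0.29, -0.32], [0.28, -0.55], [-0.24, -0.16]]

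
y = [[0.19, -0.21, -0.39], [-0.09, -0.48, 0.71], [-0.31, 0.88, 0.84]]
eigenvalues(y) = [1.33, 0.07, -0.85]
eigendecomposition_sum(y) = [[0.13, -0.22, -0.41], [-0.13, 0.21, 0.41], [-0.31, 0.52, 0.99]] + [[0.06, 0.01, 0.02], [0.01, 0.0, 0.0], [0.01, 0.0, 0.0]] + [[0.00, -0.0, 0.0], [0.03, -0.69, 0.30], [-0.02, 0.36, -0.16]]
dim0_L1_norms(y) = [0.59, 1.57, 1.94]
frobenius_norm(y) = 1.60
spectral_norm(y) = 1.36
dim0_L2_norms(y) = [0.37, 1.02, 1.17]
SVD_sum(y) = [[0.13, -0.27, -0.37], [-0.08, 0.17, 0.24], [-0.34, 0.69, 0.96]] + [[0.00, 0.05, -0.03],[-0.02, -0.66, 0.47],[0.0, 0.18, -0.13]] + [[0.06, 0.01, 0.01], [0.01, 0.0, 0.0], [0.02, 0.00, 0.00]]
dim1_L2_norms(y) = [0.48, 0.86, 1.26]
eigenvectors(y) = [[0.36, -0.96, -0.01], [-0.36, -0.14, -0.89], [-0.86, -0.23, 0.46]]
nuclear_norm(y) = 2.26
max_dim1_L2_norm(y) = 1.26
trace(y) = 0.55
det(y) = -0.08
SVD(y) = [[0.35, 0.07, -0.93], [-0.23, -0.96, -0.16], [-0.91, 0.27, -0.32]] @ diag([1.358672968617639, 0.836979566420642, 0.06688026421932557]) @ [[0.27, -0.56, -0.78], [0.02, 0.81, -0.58], [-0.96, -0.14, -0.23]]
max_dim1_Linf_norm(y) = 0.88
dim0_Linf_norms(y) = [0.31, 0.88, 0.84]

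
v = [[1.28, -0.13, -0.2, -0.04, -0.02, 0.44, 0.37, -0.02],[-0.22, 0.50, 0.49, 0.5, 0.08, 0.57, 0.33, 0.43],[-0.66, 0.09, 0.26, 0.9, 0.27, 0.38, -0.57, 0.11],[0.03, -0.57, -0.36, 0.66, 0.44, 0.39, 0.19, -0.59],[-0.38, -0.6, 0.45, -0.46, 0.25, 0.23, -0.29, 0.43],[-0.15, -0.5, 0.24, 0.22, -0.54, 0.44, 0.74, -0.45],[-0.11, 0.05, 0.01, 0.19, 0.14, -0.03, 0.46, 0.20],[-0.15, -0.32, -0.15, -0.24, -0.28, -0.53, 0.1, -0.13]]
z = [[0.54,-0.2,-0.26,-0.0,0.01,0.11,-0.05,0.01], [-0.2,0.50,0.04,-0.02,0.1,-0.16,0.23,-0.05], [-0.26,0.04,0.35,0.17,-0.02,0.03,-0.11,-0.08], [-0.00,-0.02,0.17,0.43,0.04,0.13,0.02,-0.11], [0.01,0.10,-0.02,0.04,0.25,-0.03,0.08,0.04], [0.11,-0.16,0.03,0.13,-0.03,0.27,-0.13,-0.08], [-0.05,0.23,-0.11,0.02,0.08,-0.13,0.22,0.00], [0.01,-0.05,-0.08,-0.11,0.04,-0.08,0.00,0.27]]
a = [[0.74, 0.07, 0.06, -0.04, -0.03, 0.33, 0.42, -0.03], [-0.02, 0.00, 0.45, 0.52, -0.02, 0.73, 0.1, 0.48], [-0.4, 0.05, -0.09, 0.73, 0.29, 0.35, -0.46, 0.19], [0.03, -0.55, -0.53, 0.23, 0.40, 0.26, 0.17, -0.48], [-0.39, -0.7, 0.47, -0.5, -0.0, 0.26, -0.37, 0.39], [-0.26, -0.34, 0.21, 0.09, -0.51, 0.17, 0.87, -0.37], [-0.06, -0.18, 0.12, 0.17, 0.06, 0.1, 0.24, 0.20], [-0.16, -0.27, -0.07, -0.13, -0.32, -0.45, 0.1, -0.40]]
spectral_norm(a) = 1.56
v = a + z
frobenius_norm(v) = 3.28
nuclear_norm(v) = 7.90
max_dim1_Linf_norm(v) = 1.28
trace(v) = 3.72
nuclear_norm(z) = 2.83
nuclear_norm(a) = 6.68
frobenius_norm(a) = 2.84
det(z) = -0.00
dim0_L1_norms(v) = [2.98, 2.76, 2.16, 3.21, 2.02, 3.01, 3.05, 2.36]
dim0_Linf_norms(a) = [0.74, 0.7, 0.53, 0.73, 0.51, 0.73, 0.87, 0.48]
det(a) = -0.00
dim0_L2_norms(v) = [1.52, 1.15, 0.87, 1.36, 0.85, 1.16, 1.21, 0.99]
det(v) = -0.01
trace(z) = 2.83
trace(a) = 0.89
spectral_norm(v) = 1.85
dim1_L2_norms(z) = [0.64, 0.62, 0.49, 0.5, 0.29, 0.39, 0.37, 0.32]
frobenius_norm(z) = 1.33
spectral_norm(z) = 0.92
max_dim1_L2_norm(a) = 1.21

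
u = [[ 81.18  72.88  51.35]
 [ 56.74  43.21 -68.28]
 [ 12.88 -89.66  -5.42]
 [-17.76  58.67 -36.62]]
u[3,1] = 58.67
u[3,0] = -17.76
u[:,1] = [72.88, 43.21, -89.66, 58.67]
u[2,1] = -89.66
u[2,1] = -89.66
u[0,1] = 72.88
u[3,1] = 58.67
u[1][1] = 43.21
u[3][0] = -17.76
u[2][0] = 12.88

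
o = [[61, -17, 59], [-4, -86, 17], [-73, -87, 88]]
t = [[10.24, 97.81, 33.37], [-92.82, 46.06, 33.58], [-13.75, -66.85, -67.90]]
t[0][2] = 33.37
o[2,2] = 88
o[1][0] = -4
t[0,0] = 10.24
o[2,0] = -73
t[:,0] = [10.24, -92.82, -13.75]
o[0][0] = 61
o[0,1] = -17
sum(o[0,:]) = 103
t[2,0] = -13.75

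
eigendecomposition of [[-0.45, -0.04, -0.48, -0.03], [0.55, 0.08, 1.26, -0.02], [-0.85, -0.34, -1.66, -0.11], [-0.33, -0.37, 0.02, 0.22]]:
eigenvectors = [[(0.27+0j), -0.02+0.00j, 0.18+0.33j, 0.18-0.33j],[-0.61+0.00j, -0.20+0.00j, -0.73+0.00j, -0.73-0.00j],[(0.74+0j), (-0.01+0j), 0.09-0.21j, (0.09+0.21j)],[-0.08+0.00j, 0.98+0.00j, -0.51+0.12j, (-0.51-0.12j)]]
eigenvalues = [(-1.67+0j), (0.3+0j), (-0.22+0.12j), (-0.22-0.12j)]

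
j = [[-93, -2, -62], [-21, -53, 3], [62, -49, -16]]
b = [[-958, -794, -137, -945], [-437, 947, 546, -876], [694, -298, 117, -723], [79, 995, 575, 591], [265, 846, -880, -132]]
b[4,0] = 265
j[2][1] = -49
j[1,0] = -21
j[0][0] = -93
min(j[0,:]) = -93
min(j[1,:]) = -53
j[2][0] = 62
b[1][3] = -876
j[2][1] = -49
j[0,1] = -2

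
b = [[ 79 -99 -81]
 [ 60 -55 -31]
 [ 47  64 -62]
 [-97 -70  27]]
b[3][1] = -70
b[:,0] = [79, 60, 47, -97]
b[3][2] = 27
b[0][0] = 79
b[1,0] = 60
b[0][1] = -99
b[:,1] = [-99, -55, 64, -70]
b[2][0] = 47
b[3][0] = -97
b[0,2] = -81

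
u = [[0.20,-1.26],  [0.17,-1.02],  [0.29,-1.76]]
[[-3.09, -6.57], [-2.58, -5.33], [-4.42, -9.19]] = u @ [[-8.67, -1.05], [1.08, 5.05]]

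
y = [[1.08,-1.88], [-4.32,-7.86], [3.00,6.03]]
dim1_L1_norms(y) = [2.96, 12.18, 9.03]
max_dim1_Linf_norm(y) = 7.86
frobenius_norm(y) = 11.42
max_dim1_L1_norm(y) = 12.18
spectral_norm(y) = 11.27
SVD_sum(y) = [[-0.54, -1.06], [-4.07, -7.99], [3.05, 6.00]] + [[1.62, -0.82], [-0.25, 0.13], [-0.05, 0.03]]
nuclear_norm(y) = 13.11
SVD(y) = [[0.11, -0.99], [0.8, 0.16], [-0.60, 0.03]] @ diag([11.274912113723634, 1.8384930861463795]) @ [[-0.45, -0.89], [-0.89, 0.45]]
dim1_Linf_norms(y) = [1.88, 7.86, 6.03]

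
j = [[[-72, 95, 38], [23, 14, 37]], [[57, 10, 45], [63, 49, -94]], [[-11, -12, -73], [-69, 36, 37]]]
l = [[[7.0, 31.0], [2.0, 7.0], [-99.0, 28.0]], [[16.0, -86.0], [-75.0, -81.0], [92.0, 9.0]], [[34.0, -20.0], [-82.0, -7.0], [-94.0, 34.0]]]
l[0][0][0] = 7.0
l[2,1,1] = -7.0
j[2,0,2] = -73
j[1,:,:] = [[57, 10, 45], [63, 49, -94]]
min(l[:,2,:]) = -99.0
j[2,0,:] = [-11, -12, -73]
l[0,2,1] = 28.0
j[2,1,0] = -69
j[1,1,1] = 49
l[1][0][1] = -86.0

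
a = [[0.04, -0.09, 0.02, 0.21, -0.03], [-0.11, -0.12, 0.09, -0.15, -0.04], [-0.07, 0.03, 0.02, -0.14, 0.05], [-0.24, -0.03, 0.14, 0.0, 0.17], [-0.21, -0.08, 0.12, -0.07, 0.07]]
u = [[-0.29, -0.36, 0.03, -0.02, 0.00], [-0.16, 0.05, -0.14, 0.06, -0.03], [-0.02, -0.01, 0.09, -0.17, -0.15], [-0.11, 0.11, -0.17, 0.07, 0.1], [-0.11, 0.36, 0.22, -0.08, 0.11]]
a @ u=[[-0.02, -0.01, -0.03, 0.01, 0.02], [0.07, 0.0, 0.04, -0.03, -0.03], [0.02, 0.03, 0.03, -0.01, -0.01], [0.05, 0.14, 0.05, -0.03, -0.00], [0.07, 0.09, 0.04, -0.03, -0.01]]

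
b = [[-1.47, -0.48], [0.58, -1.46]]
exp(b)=[[0.20,-0.11], [0.13,0.2]]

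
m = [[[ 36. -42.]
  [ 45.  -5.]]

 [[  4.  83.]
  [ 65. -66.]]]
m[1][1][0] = 65.0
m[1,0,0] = 4.0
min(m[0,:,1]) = -42.0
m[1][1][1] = -66.0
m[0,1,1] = -5.0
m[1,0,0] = 4.0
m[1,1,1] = -66.0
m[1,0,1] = 83.0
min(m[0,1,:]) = -5.0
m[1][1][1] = -66.0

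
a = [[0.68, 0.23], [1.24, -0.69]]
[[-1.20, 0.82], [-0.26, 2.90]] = a@[[-1.18,1.63], [-1.75,-1.27]]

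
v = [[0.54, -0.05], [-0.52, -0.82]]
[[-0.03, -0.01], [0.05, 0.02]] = v@ [[-0.05,  -0.02], [-0.03,  -0.01]]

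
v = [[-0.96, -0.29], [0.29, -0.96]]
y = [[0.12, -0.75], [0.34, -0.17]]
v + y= [[-0.84, -1.04], [0.63, -1.13]]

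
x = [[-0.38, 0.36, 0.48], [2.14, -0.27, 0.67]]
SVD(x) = [[-0.13, 0.99], [0.99, 0.13]] @ diag([2.2749983217841554, 0.6558830961987627]) @ [[0.95, -0.14, 0.27], [-0.17, 0.49, 0.85]]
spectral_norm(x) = 2.27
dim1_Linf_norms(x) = [0.48, 2.14]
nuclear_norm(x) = 2.93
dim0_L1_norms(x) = [2.52, 0.63, 1.15]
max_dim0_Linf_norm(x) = 2.14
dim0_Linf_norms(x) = [2.14, 0.36, 0.67]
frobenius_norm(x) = 2.37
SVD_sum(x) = [[-0.27, 0.04, -0.08],[2.15, -0.31, 0.6]] + [[-0.11, 0.32, 0.56], [-0.01, 0.04, 0.07]]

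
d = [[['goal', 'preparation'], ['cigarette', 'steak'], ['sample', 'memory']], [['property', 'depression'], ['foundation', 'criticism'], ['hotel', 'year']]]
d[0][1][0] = 'cigarette'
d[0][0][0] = 'goal'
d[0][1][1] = 'steak'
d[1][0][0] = 'property'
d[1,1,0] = 'foundation'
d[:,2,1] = ['memory', 'year']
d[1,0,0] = 'property'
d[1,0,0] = 'property'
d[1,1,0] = 'foundation'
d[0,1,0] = 'cigarette'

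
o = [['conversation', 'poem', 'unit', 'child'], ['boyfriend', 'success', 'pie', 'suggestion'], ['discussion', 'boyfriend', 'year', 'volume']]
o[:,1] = ['poem', 'success', 'boyfriend']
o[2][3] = 'volume'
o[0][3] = 'child'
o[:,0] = ['conversation', 'boyfriend', 'discussion']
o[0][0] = 'conversation'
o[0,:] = ['conversation', 'poem', 'unit', 'child']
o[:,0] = ['conversation', 'boyfriend', 'discussion']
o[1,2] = 'pie'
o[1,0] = 'boyfriend'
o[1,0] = 'boyfriend'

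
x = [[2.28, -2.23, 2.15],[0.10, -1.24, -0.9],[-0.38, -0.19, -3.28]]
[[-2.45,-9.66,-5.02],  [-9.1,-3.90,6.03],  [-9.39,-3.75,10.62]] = x@[[2.66, -3.95, -2.6], [5.95, 1.74, -3.07], [2.21, 1.50, -2.76]]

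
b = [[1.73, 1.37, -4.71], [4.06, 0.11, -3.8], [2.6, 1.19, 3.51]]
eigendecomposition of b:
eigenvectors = [[(-0.57-0.11j), -0.57+0.11j, 0.40+0.00j], [-0.61+0.00j, (-0.61-0j), (-0.92+0j)], [-0.07+0.54j, (-0.07-0.54j), (0.01+0j)]]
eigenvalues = [(3.47+4.11j), (3.47-4.11j), (-1.59+0j)]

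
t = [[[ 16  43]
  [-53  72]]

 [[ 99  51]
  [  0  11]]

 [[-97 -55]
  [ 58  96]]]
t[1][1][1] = 11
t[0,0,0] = 16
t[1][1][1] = 11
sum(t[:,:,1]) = 218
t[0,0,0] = 16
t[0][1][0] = -53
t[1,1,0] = 0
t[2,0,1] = -55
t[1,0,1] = 51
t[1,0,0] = 99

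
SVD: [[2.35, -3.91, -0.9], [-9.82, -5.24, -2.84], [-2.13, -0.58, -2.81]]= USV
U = [[-0.00, -1.00, 0.01],[0.97, -0.0, -0.24],[0.24, 0.01, 0.97]]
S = [11.83, 4.65, 2.18]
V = [[-0.85, -0.44, -0.29],[-0.50, 0.84, 0.19],[0.16, 0.31, -0.94]]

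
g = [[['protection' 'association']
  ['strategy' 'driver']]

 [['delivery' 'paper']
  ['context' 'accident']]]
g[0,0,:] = ['protection', 'association']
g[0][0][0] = 'protection'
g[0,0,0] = 'protection'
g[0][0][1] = 'association'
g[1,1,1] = 'accident'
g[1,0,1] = 'paper'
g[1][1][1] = 'accident'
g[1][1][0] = 'context'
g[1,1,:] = ['context', 'accident']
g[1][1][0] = 'context'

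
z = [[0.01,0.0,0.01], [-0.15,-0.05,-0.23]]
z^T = [[0.01, -0.15], [0.0, -0.05], [0.01, -0.23]]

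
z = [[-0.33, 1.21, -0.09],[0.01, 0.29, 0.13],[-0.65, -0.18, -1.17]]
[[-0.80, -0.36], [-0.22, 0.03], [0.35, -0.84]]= z@[[0.2, 0.35], [-0.63, -0.16], [-0.31, 0.55]]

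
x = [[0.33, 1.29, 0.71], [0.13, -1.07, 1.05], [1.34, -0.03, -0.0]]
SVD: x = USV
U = [[-0.74, 0.36, 0.57],[0.66, 0.57, 0.49],[-0.15, 0.73, -0.66]]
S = [1.7, 1.47, 1.14]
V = [[-0.21, -0.97, 0.1],[0.80, -0.12, 0.59],[-0.56, 0.2, 0.80]]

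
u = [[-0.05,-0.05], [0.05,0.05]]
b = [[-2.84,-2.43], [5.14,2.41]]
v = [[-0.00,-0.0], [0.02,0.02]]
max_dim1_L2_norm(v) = 0.03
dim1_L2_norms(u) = [0.07, 0.07]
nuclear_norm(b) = 7.58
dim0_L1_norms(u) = [0.1, 0.1]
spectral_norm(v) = 0.03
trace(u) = 0.00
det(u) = 0.00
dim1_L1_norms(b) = [5.27, 7.55]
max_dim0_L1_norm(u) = 0.1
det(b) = 5.65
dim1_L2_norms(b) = [3.74, 5.68]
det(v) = 0.00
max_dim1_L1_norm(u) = 0.1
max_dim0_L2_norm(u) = 0.07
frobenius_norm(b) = 6.80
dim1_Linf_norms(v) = [0.0, 0.02]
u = b @ v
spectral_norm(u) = 0.10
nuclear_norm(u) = 0.10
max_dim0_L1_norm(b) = 7.98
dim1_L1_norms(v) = [0.0, 0.04]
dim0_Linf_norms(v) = [0.02, 0.02]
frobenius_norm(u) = 0.10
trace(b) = -0.43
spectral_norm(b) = 6.75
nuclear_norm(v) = 0.03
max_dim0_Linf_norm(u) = 0.05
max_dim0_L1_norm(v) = 0.02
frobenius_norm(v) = 0.03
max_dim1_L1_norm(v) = 0.04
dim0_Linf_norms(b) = [5.14, 2.43]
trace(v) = 0.02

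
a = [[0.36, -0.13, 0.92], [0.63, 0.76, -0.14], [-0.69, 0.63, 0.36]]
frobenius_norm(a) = 1.73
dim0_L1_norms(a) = [1.68, 1.52, 1.42]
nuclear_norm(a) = 2.99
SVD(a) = [[0.09, 0.99, 0.13], [-0.47, -0.08, 0.88], [0.88, -0.14, 0.46]] @ diag([1.0030222616990465, 0.9964106873272139, 0.9953452088176439]) @ [[-0.87, 0.19, 0.46], [0.41, -0.28, 0.87], [0.29, 0.94, 0.17]]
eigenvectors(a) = [[0.12+0.64j,(0.12-0.64j),0.40+0.00j], [(0.25-0.3j),0.25+0.30j,0.83+0.00j], [(-0.65+0j),(-0.65-0j),(0.39+0j)]]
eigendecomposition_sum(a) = [[(0.1+0.41j), -0.23-0.11j, (0.38-0.18j)], [0.15-0.21j, 0.04+0.15j, (-0.23-0.11j)], [(-0.42+0.03j), (0.15-0.21j), 0.10+0.41j]] + [[(0.1-0.41j), (-0.23+0.11j), 0.38+0.18j], [0.15+0.21j, (0.04-0.15j), -0.23+0.11j], [(-0.42-0.03j), 0.15+0.21j, (0.1-0.41j)]] + [[0.16+0.00j,  0.33-0.00j,  (0.15+0j)], [(0.33+0j),  (0.69-0j),  0.32+0.00j], [0.15+0.00j,  0.32-0.00j,  (0.15+0j)]]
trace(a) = 1.48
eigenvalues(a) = [(0.24+0.97j), (0.24-0.97j), (1+0j)]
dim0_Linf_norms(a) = [0.69, 0.76, 0.92]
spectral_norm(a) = 1.00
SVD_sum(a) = [[-0.08, 0.02, 0.04], [0.41, -0.09, -0.22], [-0.76, 0.16, 0.41]] + [[0.4, -0.27, 0.86], [-0.03, 0.02, -0.07], [-0.06, 0.04, -0.12]] + [[0.04, 0.13, 0.02],[0.25, 0.83, 0.14],[0.13, 0.43, 0.07]]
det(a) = 0.99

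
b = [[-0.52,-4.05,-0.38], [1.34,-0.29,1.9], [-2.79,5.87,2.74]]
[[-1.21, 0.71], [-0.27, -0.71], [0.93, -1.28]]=b @[[0.12, -0.12],[0.3, -0.13],[-0.18, -0.31]]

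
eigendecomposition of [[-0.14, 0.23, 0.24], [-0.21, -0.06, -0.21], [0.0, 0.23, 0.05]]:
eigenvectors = [[-0.73+0.00j, -0.14-0.52j, -0.14+0.52j], [-0.46+0.00j, (0.68+0j), (0.68-0j)], [0.51+0.00j, (-0.07-0.49j), (-0.07+0.49j)]]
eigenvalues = [(-0.16+0j), (0.01+0.31j), (0.01-0.31j)]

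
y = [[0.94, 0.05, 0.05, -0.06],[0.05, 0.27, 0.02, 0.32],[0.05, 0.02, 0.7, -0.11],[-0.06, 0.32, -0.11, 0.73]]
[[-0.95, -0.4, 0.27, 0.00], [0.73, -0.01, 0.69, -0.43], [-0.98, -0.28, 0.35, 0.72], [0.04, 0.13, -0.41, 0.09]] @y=[[-0.90, -0.15, 0.13, -0.10], [0.75, -0.09, 0.57, -0.44], [-0.96, 0.11, 0.11, 0.46], [0.02, 0.06, -0.29, 0.15]]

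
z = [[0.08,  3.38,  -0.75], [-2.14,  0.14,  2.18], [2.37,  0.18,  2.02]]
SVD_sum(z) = [[0.42, 2.82, -1.63],[-0.16, -1.06, 0.61],[-0.07, -0.46, 0.27]] + [[-0.20, 0.01, -0.04], [-1.69, 0.08, -0.31], [2.64, -0.12, 0.48]] + [[-0.14, 0.55, 0.91], [-0.29, 1.13, 1.88], [-0.2, 0.76, 1.27]]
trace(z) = 2.24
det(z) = 32.60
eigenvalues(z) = [(-0.35+3.32j), (-0.35-3.32j), (2.93+0j)]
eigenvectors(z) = [[(-0.69+0j), -0.69-0.00j, 0.29+0.00j], [(0.13-0.6j), 0.13+0.60j, 0.44+0.00j], [(0.21+0.34j), (0.21-0.34j), 0.85+0.00j]]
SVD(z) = [[-0.93, -0.06, 0.37], [0.35, -0.54, 0.77], [0.15, 0.84, 0.52]] @ diag([3.551473902711923, 3.193180173005242, 2.874931912425465]) @ [[-0.13,  -0.86,  0.5],[0.98,  -0.04,  0.18],[-0.13,  0.51,  0.85]]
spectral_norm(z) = 3.55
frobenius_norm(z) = 5.57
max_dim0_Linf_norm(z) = 3.38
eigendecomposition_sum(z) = [[(-0.11+1.5j), 1.49-0.07j, (-0.73-0.48j)], [-1.29-0.38j, -0.23+1.31j, (0.56-0.54j)], [0.76-0.40j, -0.48-0.71j, -0.02+0.50j]] + [[-0.11-1.50j,(1.49+0.07j),-0.73+0.48j], [-1.29+0.38j,(-0.23-1.31j),(0.56+0.54j)], [(0.76+0.4j),(-0.48+0.71j),-0.02-0.50j]] + [[0.29+0.00j, 0.40-0.00j, (0.71+0j)], [(0.43+0j), 0.59-0.00j, (1.06+0j)], [0.84+0.00j, 1.15-0.00j, (2.05+0j)]]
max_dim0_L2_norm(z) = 3.39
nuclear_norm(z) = 9.62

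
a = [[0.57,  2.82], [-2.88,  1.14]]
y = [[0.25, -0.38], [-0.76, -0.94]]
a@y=[[-2.0, -2.87], [-1.59, 0.02]]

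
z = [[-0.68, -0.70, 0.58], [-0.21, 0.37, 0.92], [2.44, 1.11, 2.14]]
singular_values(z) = [3.49, 1.26, 0.54]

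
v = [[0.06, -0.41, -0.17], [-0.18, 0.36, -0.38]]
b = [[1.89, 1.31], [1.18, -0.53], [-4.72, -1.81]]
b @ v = [[-0.12,-0.30,-0.82], [0.17,-0.67,0.0], [0.04,1.28,1.49]]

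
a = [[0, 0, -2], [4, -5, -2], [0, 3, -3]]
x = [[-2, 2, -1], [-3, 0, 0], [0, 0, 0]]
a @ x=[[0, 0, 0], [7, 8, -4], [-9, 0, 0]]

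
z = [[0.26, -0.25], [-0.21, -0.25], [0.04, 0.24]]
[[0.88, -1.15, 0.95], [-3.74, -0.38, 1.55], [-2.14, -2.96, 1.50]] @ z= [[0.51, 0.3], [-0.83, 1.40], [0.13, 1.63]]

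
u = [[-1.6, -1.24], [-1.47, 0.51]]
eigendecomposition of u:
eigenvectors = [[-0.88, 0.41], [-0.47, -0.91]]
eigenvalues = [-2.26, 1.17]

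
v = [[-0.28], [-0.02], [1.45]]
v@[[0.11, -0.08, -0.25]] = [[-0.03,0.02,0.07], [-0.0,0.00,0.00], [0.16,-0.12,-0.36]]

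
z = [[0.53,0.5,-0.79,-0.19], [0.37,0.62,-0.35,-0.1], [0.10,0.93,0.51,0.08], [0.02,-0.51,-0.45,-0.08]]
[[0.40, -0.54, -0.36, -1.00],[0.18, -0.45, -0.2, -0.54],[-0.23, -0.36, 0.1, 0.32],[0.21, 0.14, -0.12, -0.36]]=z@[[0.28, -1.56, -0.43, -1.13], [-0.09, -0.07, 0.04, 0.11], [-0.30, 0.01, 0.25, 0.77], [-0.32, -1.76, -0.25, -0.8]]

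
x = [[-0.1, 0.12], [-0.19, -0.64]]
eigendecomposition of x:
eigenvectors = [[0.93, -0.24], [-0.36, 0.97]]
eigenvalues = [-0.15, -0.59]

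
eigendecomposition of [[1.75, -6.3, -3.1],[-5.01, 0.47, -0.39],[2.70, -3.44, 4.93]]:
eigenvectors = [[0.71+0.00j,-0.01-0.44j,(-0.01+0.44j)],[0.70+0.00j,0.22+0.30j,(0.22-0.3j)],[(0.05+0j),-0.82+0.00j,(-0.82-0j)]]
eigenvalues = [(-4.66+0j), (5.9+2.72j), (5.9-2.72j)]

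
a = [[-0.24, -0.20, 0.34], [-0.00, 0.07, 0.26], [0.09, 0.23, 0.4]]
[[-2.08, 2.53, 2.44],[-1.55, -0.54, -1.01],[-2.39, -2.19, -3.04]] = a @ [[3.25, -0.43, -7.21],[-2.47, -10.78, -6.93],[-5.28, 0.81, -2.00]]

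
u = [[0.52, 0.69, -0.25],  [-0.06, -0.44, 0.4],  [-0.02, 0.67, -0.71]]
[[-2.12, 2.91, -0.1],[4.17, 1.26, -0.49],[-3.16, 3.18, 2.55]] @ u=[[-1.28, -2.81, 1.76],[2.10, 1.99, -0.19],[-1.89, -1.87, 0.25]]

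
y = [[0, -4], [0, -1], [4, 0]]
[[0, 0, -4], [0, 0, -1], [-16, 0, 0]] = y @ [[-4, 0, 0], [0, 0, 1]]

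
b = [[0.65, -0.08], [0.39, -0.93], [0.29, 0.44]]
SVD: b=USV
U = [[-0.34, 0.76], [-0.91, -0.11], [0.23, 0.64]]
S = [1.1, 0.71]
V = [[-0.46, 0.89], [0.89, 0.46]]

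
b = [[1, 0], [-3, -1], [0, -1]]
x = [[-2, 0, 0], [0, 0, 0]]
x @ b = [[-2, 0], [0, 0]]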